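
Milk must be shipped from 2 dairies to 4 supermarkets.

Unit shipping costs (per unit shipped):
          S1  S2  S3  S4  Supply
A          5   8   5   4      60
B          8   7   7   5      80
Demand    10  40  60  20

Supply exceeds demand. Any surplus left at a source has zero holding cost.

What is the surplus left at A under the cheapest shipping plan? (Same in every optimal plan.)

An optimal plan:
  A–S1: 10 × 5 = 50
  A–S3: 50 × 5 = 250
  B–S2: 40 × 7 = 280
  B–S3: 10 × 7 = 70
  B–S4: 20 × 5 = 100
Total cost = 750.
A ships 60 of its 60, leaving 0.

0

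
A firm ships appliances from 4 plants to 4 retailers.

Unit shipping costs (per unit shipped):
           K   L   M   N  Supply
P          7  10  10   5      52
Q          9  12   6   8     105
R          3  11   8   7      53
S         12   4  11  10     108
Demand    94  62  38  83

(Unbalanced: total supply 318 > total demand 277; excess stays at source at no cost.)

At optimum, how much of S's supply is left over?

An optimal plan:
  P→N: 52 × 5 = 260
  Q→K: 41 × 9 = 369
  Q→M: 38 × 6 = 228
  Q→N: 26 × 8 = 208
  R→K: 53 × 3 = 159
  S→L: 62 × 4 = 248
  S→N: 5 × 10 = 50
Total cost = 1522.
S ships 67 of its 108, leaving 41.

41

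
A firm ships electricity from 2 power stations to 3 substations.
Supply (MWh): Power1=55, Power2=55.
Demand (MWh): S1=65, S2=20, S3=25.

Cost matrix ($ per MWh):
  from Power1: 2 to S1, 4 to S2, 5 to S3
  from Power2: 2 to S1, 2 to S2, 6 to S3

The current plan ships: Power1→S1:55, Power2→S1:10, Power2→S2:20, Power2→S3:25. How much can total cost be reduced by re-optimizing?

Current plan cost = 55·2 + 10·2 + 20·2 + 25·6 = $320.
Optimal plan:
  Power1->S1: 30 × $2 = $60
  Power1->S3: 25 × $5 = $125
  Power2->S1: 35 × $2 = $70
  Power2->S2: 20 × $2 = $40
Optimal cost = $295.
Saving = 320 − 295 = $25.

25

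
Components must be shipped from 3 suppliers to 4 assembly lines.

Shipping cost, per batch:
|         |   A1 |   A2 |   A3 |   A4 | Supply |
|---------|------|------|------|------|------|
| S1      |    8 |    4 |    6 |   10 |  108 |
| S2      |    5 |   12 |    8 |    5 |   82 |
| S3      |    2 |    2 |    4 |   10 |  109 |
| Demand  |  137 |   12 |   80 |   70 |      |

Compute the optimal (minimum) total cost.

Optimal allocation:
  S1->A1: 16 × 8 = 128
  S1->A2: 12 × 4 = 48
  S1->A3: 80 × 6 = 480
  S2->A1: 12 × 5 = 60
  S2->A4: 70 × 5 = 350
  S3->A1: 109 × 2 = 218
Total = 128 + 48 + 480 + 60 + 350 + 218 = 1284.

1284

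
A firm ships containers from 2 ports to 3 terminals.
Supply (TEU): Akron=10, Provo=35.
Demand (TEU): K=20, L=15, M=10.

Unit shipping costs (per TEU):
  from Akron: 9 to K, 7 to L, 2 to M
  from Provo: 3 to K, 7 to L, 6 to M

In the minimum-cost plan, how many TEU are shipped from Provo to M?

0

Optimal shipments:
  Akron to M: 10 TEU
  Provo to K: 20 TEU
  Provo to L: 15 TEU
Total cost = 185.
The route Provo→M is not used.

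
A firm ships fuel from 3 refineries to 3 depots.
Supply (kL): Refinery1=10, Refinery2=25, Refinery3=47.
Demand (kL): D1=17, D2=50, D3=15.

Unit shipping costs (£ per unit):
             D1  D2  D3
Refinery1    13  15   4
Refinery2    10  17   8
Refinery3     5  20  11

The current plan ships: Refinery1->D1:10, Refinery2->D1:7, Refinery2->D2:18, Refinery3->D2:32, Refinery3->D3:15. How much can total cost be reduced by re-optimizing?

Current plan cost = 10·13 + 7·10 + 18·17 + 32·20 + 15·11 = £1311.
Optimal plan:
  Refinery1->D3: 10 × £4 = £40
  Refinery2->D2: 20 × £17 = £340
  Refinery2->D3: 5 × £8 = £40
  Refinery3->D1: 17 × £5 = £85
  Refinery3->D2: 30 × £20 = £600
Optimal cost = £1105.
Saving = 1311 − 1105 = £206.

206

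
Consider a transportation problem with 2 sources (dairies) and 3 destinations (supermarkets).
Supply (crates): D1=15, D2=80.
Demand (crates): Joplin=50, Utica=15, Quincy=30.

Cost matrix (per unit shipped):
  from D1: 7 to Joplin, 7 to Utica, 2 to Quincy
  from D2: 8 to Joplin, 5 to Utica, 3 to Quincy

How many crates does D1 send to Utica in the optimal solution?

0

Solving gives:
  D1–Joplin: 15 × 7 = 105
  D2–Joplin: 35 × 8 = 280
  D2–Utica: 15 × 5 = 75
  D2–Quincy: 30 × 3 = 90
Total cost = 550.
The route D1→Utica is not used.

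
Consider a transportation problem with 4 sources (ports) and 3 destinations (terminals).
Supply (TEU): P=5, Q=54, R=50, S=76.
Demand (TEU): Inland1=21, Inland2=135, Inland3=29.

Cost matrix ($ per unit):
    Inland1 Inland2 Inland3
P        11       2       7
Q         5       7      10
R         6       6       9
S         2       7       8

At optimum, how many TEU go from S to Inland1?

21

Optimal shipments:
  P→Inland2: 5 × $2 = $10
  Q→Inland2: 54 × $7 = $378
  R→Inland2: 50 × $6 = $300
  S→Inland1: 21 × $2 = $42
  S→Inland2: 26 × $7 = $182
  S→Inland3: 29 × $8 = $232
Total cost = $1144.
So S→Inland1 carries 21 TEU.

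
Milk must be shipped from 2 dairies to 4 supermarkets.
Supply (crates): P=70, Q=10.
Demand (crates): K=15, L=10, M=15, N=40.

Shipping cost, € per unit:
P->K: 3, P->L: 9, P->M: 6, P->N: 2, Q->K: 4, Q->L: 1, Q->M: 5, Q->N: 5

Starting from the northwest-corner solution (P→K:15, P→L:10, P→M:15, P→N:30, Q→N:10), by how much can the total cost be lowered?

Current plan cost = 15·3 + 10·9 + 15·6 + 30·2 + 10·5 = €335.
Optimal plan:
  P to K: 15 × €3 = €45
  P to M: 15 × €6 = €90
  P to N: 40 × €2 = €80
  Q to L: 10 × €1 = €10
Optimal cost = €225.
Saving = 335 − 225 = €110.

110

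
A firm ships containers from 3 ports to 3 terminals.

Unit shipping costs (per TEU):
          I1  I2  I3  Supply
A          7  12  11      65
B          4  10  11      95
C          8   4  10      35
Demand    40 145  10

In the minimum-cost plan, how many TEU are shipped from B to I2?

55

Optimal shipments:
  A->I2: 55 × 12 = 660
  A->I3: 10 × 11 = 110
  B->I1: 40 × 4 = 160
  B->I2: 55 × 10 = 550
  C->I2: 35 × 4 = 140
Total cost = 1620.
So B→I2 carries 55 TEU.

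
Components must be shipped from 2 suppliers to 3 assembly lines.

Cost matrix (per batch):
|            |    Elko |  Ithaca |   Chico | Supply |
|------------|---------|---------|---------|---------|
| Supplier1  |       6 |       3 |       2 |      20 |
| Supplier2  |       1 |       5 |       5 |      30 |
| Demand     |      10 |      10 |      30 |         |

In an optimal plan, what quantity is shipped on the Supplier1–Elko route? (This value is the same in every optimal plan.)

The minimum-cost plan:
  Supplier1→Chico: 20 batches
  Supplier2→Elko: 10 batches
  Supplier2→Ithaca: 10 batches
  Supplier2→Chico: 10 batches
Total cost = 150.
The route Supplier1→Elko is not used.

0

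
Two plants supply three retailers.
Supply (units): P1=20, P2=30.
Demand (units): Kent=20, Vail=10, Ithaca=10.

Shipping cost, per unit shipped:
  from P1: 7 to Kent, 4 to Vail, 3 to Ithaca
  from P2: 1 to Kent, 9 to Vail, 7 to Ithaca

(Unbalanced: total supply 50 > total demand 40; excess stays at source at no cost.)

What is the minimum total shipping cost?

One minimum-cost allocation:
  P1–Vail: 10 units
  P1–Ithaca: 10 units
  P2–Kent: 20 units
Total cost = 90.
(Supply check: P1 ships 20; P2 ships 20.)

90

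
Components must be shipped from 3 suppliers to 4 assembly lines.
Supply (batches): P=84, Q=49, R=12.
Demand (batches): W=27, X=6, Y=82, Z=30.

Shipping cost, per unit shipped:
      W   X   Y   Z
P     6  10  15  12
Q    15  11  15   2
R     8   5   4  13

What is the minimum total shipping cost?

Optimal allocation:
  P to W: 27 × 6 = 162
  P to X: 6 × 10 = 60
  P to Y: 51 × 15 = 765
  Q to Y: 19 × 15 = 285
  Q to Z: 30 × 2 = 60
  R to Y: 12 × 4 = 48
Total = 162 + 60 + 765 + 285 + 60 + 48 = 1380.
(Supply check: P ships 84; Q ships 49; R ships 12.)

1380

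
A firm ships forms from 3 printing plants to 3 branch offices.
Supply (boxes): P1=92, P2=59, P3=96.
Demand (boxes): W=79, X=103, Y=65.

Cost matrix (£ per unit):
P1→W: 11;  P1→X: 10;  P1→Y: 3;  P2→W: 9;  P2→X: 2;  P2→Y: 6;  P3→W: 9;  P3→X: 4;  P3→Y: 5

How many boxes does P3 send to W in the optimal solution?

52

Solving gives:
  P1–W: 27 × £11 = £297
  P1–Y: 65 × £3 = £195
  P2–X: 59 × £2 = £118
  P3–W: 52 × £9 = £468
  P3–X: 44 × £4 = £176
Total cost = £1254.
So P3→W carries 52 boxes.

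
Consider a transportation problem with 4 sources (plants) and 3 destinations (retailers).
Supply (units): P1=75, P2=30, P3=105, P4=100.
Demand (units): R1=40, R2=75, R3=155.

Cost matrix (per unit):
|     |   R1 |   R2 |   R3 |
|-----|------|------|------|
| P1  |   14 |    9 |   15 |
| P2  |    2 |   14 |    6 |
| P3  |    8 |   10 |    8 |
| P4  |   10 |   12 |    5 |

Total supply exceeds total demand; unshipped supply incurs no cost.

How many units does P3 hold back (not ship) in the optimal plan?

An optimal plan:
  P1->R2: 75 × 9 = 675
  P2->R1: 30 × 2 = 60
  P3->R1: 10 × 8 = 80
  P3->R3: 55 × 8 = 440
  P4->R3: 100 × 5 = 500
Total cost = 1755.
P3 ships 65 of its 105, leaving 40.

40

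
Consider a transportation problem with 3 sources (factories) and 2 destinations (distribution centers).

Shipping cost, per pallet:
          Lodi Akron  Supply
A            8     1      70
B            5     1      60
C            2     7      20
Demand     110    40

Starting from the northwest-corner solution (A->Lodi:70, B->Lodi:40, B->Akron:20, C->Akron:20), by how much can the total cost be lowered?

300

Current plan cost = 70·8 + 40·5 + 20·1 + 20·7 = 920.
Optimal plan:
  A–Lodi: 30 × 8 = 240
  A–Akron: 40 × 1 = 40
  B–Lodi: 60 × 5 = 300
  C–Lodi: 20 × 2 = 40
Optimal cost = 620.
Saving = 920 − 620 = 300.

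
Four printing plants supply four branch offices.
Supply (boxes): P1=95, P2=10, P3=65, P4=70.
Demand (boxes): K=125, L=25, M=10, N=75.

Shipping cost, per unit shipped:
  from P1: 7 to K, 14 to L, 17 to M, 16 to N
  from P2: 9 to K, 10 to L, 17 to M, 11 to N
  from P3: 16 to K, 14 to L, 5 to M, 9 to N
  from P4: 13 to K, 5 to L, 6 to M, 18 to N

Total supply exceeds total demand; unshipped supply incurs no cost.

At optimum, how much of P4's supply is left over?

An optimal plan:
  P1->K: 95 × 7 = 665
  P2->N: 10 × 11 = 110
  P3->N: 65 × 9 = 585
  P4->K: 30 × 13 = 390
  P4->L: 25 × 5 = 125
  P4->M: 10 × 6 = 60
Total cost = 1935.
P4 ships 65 of its 70, leaving 5.

5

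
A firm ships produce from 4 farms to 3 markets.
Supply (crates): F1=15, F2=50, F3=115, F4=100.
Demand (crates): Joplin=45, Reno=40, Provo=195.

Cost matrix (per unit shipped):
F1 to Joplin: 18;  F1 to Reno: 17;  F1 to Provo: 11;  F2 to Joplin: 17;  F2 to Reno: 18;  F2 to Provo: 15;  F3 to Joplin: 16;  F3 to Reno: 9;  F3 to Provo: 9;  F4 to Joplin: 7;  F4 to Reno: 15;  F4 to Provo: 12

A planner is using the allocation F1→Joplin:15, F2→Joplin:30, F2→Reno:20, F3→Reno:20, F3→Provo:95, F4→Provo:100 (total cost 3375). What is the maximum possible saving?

450

Current plan cost = 15·18 + 30·17 + 20·18 + 20·9 + 95·9 + 100·12 = 3375.
Optimal plan:
  F1→Provo: 15 × 11 = 165
  F2→Provo: 50 × 15 = 750
  F3→Reno: 40 × 9 = 360
  F3→Provo: 75 × 9 = 675
  F4→Joplin: 45 × 7 = 315
  F4→Provo: 55 × 12 = 660
Optimal cost = 2925.
Saving = 3375 − 2925 = 450.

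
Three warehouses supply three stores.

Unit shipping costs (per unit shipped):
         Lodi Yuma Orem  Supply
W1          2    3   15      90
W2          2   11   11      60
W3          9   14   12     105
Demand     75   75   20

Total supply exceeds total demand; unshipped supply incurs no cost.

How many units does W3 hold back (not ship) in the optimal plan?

An optimal plan:
  W1–Lodi: 15 units
  W1–Yuma: 75 units
  W2–Lodi: 60 units
  W3–Orem: 20 units
Total cost = 615.
W3 ships 20 of its 105, leaving 85.

85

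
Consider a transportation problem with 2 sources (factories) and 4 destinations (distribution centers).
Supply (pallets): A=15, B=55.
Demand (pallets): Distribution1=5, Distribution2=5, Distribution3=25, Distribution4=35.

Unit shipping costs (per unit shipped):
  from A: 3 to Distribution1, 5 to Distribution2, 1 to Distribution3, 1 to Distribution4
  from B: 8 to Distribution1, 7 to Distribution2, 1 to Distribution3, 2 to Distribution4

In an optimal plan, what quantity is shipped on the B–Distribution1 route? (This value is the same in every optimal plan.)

Solving gives:
  A to Distribution1: 5 pallets
  A to Distribution2: 5 pallets
  A to Distribution4: 5 pallets
  B to Distribution3: 25 pallets
  B to Distribution4: 30 pallets
Total cost = 130.
The route B→Distribution1 is not used.

0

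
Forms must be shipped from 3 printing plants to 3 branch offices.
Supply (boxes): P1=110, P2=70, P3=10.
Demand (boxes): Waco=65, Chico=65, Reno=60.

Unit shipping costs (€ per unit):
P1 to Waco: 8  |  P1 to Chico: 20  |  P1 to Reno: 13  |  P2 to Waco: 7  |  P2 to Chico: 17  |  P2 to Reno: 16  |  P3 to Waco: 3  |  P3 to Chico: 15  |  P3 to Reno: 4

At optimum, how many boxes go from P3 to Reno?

10

The minimum-cost plan:
  P1→Waco: 60 boxes
  P1→Reno: 50 boxes
  P2→Waco: 5 boxes
  P2→Chico: 65 boxes
  P3→Reno: 10 boxes
Total cost = €2310.
So P3→Reno carries 10 boxes.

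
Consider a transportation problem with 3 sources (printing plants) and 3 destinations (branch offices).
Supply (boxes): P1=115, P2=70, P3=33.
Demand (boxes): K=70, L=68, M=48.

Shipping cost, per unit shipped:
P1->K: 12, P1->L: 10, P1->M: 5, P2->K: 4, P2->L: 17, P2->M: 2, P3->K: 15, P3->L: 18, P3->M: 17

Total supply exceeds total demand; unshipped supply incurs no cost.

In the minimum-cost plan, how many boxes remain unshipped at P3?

An optimal plan:
  P1→L: 68 × 10 = 680
  P1→M: 47 × 5 = 235
  P2→K: 69 × 4 = 276
  P2→M: 1 × 2 = 2
  P3→K: 1 × 15 = 15
Total cost = 1208.
P3 ships 1 of its 33, leaving 32.

32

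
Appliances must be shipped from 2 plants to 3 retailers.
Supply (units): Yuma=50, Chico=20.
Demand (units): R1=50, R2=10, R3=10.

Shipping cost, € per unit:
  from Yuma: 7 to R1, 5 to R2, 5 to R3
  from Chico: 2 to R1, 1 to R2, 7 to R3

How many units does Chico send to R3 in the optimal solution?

0

The minimum-cost plan:
  Yuma->R1: 30 × €7 = €210
  Yuma->R2: 10 × €5 = €50
  Yuma->R3: 10 × €5 = €50
  Chico->R1: 20 × €2 = €40
Total cost = €350.
The route Chico→R3 is not used.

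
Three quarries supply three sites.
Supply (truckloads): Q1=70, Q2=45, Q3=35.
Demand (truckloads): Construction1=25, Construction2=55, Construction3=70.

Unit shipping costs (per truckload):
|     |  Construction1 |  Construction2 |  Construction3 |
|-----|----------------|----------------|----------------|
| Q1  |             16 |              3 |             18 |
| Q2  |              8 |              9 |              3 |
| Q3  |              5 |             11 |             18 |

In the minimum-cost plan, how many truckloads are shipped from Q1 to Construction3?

15

The minimum-cost plan:
  Q1–Construction2: 55 × 3 = 165
  Q1–Construction3: 15 × 18 = 270
  Q2–Construction3: 45 × 3 = 135
  Q3–Construction1: 25 × 5 = 125
  Q3–Construction3: 10 × 18 = 180
Total cost = 875.
So Q1→Construction3 carries 15 truckloads.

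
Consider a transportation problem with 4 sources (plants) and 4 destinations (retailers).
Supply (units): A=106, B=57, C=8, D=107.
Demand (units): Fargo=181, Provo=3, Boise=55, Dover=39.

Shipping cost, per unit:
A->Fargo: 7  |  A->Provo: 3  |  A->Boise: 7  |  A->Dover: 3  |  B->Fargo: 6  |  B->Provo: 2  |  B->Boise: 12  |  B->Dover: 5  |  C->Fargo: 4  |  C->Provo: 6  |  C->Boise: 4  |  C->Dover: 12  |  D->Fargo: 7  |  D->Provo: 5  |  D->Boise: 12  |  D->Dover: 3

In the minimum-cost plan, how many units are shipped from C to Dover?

0

The minimum-cost plan:
  A→Fargo: 56 units
  A→Provo: 3 units
  A→Boise: 47 units
  B→Fargo: 57 units
  C→Boise: 8 units
  D→Fargo: 68 units
  D→Dover: 39 units
Total cost = 1697.
The route C→Dover is not used.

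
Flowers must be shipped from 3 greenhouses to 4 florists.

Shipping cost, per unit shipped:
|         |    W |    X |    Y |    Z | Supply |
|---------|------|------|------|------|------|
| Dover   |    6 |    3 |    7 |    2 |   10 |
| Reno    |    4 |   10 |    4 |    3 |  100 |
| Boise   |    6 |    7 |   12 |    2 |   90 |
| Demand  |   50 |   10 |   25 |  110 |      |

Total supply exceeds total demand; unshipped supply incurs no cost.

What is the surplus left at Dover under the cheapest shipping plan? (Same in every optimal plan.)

Minimum-cost shipments:
  Dover→X: 10 bunches
  Reno→W: 50 bunches
  Reno→Y: 25 bunches
  Reno→Z: 20 bunches
  Boise→Z: 90 bunches
Total cost = 570.
Dover ships 10 of its 10, leaving 0.

0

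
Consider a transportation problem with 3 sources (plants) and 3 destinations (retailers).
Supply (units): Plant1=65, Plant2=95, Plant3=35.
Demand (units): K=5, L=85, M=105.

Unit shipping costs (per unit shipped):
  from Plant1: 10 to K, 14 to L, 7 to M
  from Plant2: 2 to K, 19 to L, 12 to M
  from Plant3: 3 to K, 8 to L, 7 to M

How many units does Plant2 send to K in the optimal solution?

5

Solving gives:
  Plant1–L: 50 × 14 = 700
  Plant1–M: 15 × 7 = 105
  Plant2–K: 5 × 2 = 10
  Plant2–M: 90 × 12 = 1080
  Plant3–L: 35 × 8 = 280
Total cost = 2175.
So Plant2→K carries 5 units.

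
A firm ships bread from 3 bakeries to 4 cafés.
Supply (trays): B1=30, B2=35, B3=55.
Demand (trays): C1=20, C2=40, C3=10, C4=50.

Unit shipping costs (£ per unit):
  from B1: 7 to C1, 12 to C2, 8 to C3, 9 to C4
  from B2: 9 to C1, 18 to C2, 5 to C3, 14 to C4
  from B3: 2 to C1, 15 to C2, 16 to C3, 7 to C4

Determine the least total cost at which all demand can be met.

An optimal shipping plan:
  B1→C2: 30 × £12 = £360
  B2→C2: 10 × £18 = £180
  B2→C3: 10 × £5 = £50
  B2→C4: 15 × £14 = £210
  B3→C1: 20 × £2 = £40
  B3→C4: 35 × £7 = £245
Total = 360 + 180 + 50 + 210 + 40 + 245 = £1085.

1085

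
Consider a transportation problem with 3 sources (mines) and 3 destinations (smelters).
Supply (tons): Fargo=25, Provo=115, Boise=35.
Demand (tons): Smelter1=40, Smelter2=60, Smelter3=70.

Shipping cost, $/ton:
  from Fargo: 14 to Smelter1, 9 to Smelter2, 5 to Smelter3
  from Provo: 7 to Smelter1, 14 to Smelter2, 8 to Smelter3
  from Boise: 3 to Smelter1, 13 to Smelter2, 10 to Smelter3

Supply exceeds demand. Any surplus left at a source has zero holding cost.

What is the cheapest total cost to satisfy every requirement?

Optimal allocation:
  Fargo→Smelter2: 25 × $9 = $225
  Provo→Smelter1: 5 × $7 = $35
  Provo→Smelter2: 35 × $14 = $490
  Provo→Smelter3: 70 × $8 = $560
  Boise→Smelter1: 35 × $3 = $105
Total = 225 + 35 + 490 + 560 + 105 = $1415.

1415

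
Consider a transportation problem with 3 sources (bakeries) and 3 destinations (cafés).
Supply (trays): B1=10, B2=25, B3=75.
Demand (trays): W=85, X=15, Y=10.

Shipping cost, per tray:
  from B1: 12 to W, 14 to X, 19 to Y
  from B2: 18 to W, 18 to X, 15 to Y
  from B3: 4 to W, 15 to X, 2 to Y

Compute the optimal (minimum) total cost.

840

One minimum-cost allocation:
  B1->W: 10 × 12 = 120
  B2->X: 15 × 18 = 270
  B2->Y: 10 × 15 = 150
  B3->W: 75 × 4 = 300
Total = 120 + 270 + 150 + 300 = 840.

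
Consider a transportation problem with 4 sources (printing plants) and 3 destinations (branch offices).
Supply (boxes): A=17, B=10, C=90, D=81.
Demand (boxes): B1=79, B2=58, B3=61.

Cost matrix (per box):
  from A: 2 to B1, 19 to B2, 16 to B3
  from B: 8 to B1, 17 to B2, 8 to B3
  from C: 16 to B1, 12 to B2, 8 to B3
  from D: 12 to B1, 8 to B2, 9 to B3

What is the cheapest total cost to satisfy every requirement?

Optimal allocation:
  A–B1: 17 × 2 = 34
  B–B1: 10 × 8 = 80
  C–B1: 29 × 16 = 464
  C–B3: 61 × 8 = 488
  D–B1: 23 × 12 = 276
  D–B2: 58 × 8 = 464
Total = 34 + 80 + 464 + 488 + 276 + 464 = 1806.
(Supply check: A ships 17; B ships 10; C ships 90; D ships 81.)

1806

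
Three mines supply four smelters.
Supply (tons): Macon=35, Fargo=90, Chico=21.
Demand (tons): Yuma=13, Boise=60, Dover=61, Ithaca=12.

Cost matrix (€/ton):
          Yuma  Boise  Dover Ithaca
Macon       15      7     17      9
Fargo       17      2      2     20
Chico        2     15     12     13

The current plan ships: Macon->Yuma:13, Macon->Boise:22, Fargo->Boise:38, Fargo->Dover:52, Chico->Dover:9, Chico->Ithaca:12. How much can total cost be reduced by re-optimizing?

230

Current plan cost = 13·15 + 22·7 + 38·2 + 52·2 + 9·12 + 12·13 = €793.
Optimal plan:
  Macon to Boise: 31 × €7 = €217
  Macon to Ithaca: 4 × €9 = €36
  Fargo to Boise: 29 × €2 = €58
  Fargo to Dover: 61 × €2 = €122
  Chico to Yuma: 13 × €2 = €26
  Chico to Ithaca: 8 × €13 = €104
Optimal cost = €563.
Saving = 793 − 563 = €230.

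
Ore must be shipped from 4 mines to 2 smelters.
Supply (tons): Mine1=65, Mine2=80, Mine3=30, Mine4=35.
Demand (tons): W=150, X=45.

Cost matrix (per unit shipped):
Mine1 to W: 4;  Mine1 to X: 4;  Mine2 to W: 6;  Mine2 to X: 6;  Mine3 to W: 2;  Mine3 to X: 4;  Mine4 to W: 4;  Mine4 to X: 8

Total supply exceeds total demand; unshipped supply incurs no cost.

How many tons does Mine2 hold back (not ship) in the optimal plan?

An optimal plan:
  Mine1->W: 20 × 4 = 80
  Mine1->X: 45 × 4 = 180
  Mine2->W: 65 × 6 = 390
  Mine3->W: 30 × 2 = 60
  Mine4->W: 35 × 4 = 140
Total cost = 850.
Mine2 ships 65 of its 80, leaving 15.

15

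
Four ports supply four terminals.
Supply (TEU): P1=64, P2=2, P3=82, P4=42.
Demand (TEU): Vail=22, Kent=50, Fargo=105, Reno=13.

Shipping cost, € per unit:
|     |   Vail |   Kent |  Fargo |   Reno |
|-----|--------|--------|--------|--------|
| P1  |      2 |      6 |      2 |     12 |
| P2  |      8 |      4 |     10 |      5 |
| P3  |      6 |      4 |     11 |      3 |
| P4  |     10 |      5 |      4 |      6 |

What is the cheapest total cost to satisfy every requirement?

A cheapest plan:
  P1→Vail: 1 × €2 = €2
  P1→Fargo: 63 × €2 = €126
  P2→Kent: 2 × €4 = €8
  P3→Vail: 21 × €6 = €126
  P3→Kent: 48 × €4 = €192
  P3→Reno: 13 × €3 = €39
  P4→Fargo: 42 × €4 = €168
Total = 2 + 126 + 8 + 126 + 192 + 39 + 168 = €661.

661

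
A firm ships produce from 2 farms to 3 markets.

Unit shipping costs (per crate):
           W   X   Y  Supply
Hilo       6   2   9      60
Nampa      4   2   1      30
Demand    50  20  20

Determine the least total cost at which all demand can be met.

Optimal allocation:
  Hilo to W: 40 crates
  Hilo to X: 20 crates
  Nampa to W: 10 crates
  Nampa to Y: 20 crates
Total cost = 340.
(Supply check: Hilo ships 60; Nampa ships 30.)

340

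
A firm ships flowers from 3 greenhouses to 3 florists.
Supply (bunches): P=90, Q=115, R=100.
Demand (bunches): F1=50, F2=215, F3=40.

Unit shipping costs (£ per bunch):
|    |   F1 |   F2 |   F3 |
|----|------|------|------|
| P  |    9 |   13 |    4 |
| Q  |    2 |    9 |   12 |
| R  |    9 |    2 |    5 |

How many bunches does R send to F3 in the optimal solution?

0

Optimal shipments:
  P→F2: 50 × £13 = £650
  P→F3: 40 × £4 = £160
  Q→F1: 50 × £2 = £100
  Q→F2: 65 × £9 = £585
  R→F2: 100 × £2 = £200
Total cost = £1695.
The route R→F3 is not used.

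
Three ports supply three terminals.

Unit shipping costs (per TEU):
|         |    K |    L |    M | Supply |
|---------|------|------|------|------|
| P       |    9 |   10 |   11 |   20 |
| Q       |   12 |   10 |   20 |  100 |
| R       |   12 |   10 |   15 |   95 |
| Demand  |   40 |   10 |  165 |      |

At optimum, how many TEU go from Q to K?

40

Optimal shipments:
  P–M: 20 × 11 = 220
  Q–K: 40 × 12 = 480
  Q–L: 10 × 10 = 100
  Q–M: 50 × 20 = 1000
  R–M: 95 × 15 = 1425
Total cost = 3225.
So Q→K carries 40 TEU.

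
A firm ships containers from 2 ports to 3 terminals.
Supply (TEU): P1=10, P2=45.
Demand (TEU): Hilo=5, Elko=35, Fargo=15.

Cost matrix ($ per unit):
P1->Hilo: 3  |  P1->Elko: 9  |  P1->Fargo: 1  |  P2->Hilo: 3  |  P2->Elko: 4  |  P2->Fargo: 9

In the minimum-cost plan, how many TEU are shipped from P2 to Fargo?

The minimum-cost plan:
  P1->Fargo: 10 × $1 = $10
  P2->Hilo: 5 × $3 = $15
  P2->Elko: 35 × $4 = $140
  P2->Fargo: 5 × $9 = $45
Total cost = $210.
So P2→Fargo carries 5 TEU.

5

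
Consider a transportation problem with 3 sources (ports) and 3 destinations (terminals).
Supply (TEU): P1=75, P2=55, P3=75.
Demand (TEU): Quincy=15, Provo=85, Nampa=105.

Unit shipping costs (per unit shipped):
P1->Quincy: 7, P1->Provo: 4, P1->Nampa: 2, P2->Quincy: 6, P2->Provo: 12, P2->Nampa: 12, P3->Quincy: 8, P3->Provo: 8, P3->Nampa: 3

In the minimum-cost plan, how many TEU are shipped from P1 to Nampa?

30

Solving gives:
  P1→Provo: 45 × 4 = 180
  P1→Nampa: 30 × 2 = 60
  P2→Quincy: 15 × 6 = 90
  P2→Provo: 40 × 12 = 480
  P3→Nampa: 75 × 3 = 225
Total cost = 1035.
So P1→Nampa carries 30 TEU.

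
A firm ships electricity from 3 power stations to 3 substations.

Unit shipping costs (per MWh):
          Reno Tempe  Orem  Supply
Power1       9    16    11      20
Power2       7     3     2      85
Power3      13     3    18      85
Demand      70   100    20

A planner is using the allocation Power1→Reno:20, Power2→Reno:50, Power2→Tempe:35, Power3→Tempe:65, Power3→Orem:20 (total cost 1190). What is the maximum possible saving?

320

Current plan cost = 20·9 + 50·7 + 35·3 + 65·3 + 20·18 = 1190.
Optimal plan:
  Power1→Reno: 20 × 9 = 180
  Power2→Reno: 50 × 7 = 350
  Power2→Tempe: 15 × 3 = 45
  Power2→Orem: 20 × 2 = 40
  Power3→Tempe: 85 × 3 = 255
Optimal cost = 870.
Saving = 1190 − 870 = 320.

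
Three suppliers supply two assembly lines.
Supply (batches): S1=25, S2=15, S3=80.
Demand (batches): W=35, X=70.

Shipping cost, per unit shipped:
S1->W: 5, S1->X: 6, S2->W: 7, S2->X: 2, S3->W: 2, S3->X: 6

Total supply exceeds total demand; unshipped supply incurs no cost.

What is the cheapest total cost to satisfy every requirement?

430

One minimum-cost allocation:
  S1->X: 25 × 6 = 150
  S2->X: 15 × 2 = 30
  S3->W: 35 × 2 = 70
  S3->X: 30 × 6 = 180
Total = 150 + 30 + 70 + 180 = 430.
(Supply check: S1 ships 25; S2 ships 15; S3 ships 65.)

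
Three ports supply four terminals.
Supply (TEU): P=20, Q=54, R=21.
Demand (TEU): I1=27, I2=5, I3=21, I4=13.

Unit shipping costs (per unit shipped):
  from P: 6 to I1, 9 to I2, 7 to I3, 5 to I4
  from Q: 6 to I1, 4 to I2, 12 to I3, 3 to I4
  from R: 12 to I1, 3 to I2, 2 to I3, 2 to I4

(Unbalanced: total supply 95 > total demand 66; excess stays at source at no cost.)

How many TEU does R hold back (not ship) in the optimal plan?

0

An optimal plan:
  Q->I1: 27 TEU
  Q->I2: 5 TEU
  Q->I4: 13 TEU
  R->I3: 21 TEU
Total cost = 263.
R ships 21 of its 21, leaving 0.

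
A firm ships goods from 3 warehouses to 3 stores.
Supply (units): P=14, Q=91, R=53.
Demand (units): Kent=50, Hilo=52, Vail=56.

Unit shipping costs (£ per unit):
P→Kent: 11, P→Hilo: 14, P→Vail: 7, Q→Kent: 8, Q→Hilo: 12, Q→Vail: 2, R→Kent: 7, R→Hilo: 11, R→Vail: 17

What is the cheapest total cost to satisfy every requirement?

1111

One minimum-cost allocation:
  P->Hilo: 14 × £14 = £196
  Q->Kent: 35 × £8 = £280
  Q->Vail: 56 × £2 = £112
  R->Kent: 15 × £7 = £105
  R->Hilo: 38 × £11 = £418
Total = 196 + 280 + 112 + 105 + 418 = £1111.
(Supply check: P ships 14; Q ships 91; R ships 53.)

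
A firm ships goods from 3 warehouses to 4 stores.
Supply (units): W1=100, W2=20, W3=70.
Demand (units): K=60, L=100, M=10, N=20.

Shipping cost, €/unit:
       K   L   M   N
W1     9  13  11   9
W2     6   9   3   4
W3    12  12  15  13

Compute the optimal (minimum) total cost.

1930

A cheapest plan:
  W1->K: 60 × €9 = €540
  W1->L: 30 × €13 = €390
  W1->N: 10 × €9 = €90
  W2->M: 10 × €3 = €30
  W2->N: 10 × €4 = €40
  W3->L: 70 × €12 = €840
Total = 540 + 390 + 90 + 30 + 40 + 840 = €1930.
(Supply check: W1 ships 100; W2 ships 20; W3 ships 70.)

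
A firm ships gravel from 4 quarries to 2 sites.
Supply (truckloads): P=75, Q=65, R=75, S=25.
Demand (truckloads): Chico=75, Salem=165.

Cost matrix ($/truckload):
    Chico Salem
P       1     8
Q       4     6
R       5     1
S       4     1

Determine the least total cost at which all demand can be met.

565

A cheapest plan:
  P->Chico: 75 × $1 = $75
  Q->Salem: 65 × $6 = $390
  R->Salem: 75 × $1 = $75
  S->Salem: 25 × $1 = $25
Total = 75 + 390 + 75 + 25 = $565.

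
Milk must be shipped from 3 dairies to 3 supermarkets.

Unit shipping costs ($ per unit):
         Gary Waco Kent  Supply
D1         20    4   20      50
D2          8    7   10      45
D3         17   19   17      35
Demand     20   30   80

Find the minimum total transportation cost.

1525

Optimal allocation:
  D1–Waco: 30 × $4 = $120
  D1–Kent: 20 × $20 = $400
  D2–Gary: 20 × $8 = $160
  D2–Kent: 25 × $10 = $250
  D3–Kent: 35 × $17 = $595
Total = 120 + 400 + 160 + 250 + 595 = $1525.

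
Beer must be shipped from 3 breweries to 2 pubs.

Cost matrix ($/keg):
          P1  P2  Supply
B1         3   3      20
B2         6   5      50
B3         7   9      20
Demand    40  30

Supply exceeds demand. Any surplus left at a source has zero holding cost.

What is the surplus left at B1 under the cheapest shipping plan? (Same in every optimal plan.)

0

Minimum-cost shipments:
  B1 to P1: 20 kegs
  B2 to P1: 20 kegs
  B2 to P2: 30 kegs
Total cost = $330.
B1 ships 20 of its 20, leaving 0.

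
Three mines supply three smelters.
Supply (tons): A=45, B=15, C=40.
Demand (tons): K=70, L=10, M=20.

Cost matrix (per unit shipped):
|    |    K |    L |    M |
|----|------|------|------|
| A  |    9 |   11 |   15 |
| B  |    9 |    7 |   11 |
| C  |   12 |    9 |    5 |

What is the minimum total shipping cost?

A cheapest plan:
  A→K: 45 tons
  B→K: 15 tons
  C→K: 10 tons
  C→L: 10 tons
  C→M: 20 tons
Total cost = 850.

850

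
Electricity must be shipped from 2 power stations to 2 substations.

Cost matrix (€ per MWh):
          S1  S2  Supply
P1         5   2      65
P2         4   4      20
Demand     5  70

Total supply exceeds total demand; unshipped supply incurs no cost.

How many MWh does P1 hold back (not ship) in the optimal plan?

An optimal plan:
  P1 to S2: 65 × €2 = €130
  P2 to S1: 5 × €4 = €20
  P2 to S2: 5 × €4 = €20
Total cost = €170.
P1 ships 65 of its 65, leaving 0.

0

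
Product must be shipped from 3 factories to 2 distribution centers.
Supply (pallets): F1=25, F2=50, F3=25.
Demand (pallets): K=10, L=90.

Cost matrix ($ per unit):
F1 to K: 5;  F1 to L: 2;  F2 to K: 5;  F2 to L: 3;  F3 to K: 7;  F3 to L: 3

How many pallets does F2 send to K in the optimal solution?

10

Solving gives:
  F1–L: 25 × $2 = $50
  F2–K: 10 × $5 = $50
  F2–L: 40 × $3 = $120
  F3–L: 25 × $3 = $75
Total cost = $295.
So F2→K carries 10 pallets.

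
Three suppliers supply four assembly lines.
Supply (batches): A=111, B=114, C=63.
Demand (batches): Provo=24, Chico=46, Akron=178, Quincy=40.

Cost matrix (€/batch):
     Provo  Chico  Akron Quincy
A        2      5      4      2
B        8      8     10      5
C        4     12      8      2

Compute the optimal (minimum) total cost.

Optimal allocation:
  A to Akron: 111 batches
  B to Chico: 46 batches
  B to Akron: 67 batches
  B to Quincy: 1 batches
  C to Provo: 24 batches
  C to Quincy: 39 batches
Total cost = €1661.
(Supply check: A ships 111; B ships 114; C ships 63.)

1661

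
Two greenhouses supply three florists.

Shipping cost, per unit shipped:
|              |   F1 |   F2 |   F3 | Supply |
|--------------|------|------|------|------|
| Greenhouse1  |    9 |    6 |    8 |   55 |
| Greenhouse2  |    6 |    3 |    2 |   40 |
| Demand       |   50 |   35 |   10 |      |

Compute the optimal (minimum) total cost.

590

A cheapest plan:
  Greenhouse1 to F1: 20 bunches
  Greenhouse1 to F2: 35 bunches
  Greenhouse2 to F1: 30 bunches
  Greenhouse2 to F3: 10 bunches
Total cost = 590.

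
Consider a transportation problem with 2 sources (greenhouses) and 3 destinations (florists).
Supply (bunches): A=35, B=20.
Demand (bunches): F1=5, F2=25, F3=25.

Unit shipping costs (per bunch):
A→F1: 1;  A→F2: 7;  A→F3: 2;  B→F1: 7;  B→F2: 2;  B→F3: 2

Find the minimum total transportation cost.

Optimal allocation:
  A->F1: 5 × 1 = 5
  A->F2: 5 × 7 = 35
  A->F3: 25 × 2 = 50
  B->F2: 20 × 2 = 40
Total = 5 + 35 + 50 + 40 = 130.

130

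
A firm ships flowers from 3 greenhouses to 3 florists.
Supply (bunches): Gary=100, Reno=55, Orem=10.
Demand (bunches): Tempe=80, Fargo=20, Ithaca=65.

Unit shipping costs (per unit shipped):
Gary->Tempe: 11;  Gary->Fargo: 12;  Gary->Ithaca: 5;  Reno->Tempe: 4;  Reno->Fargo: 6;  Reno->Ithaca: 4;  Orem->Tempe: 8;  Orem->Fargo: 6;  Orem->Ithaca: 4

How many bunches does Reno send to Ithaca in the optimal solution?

0

The minimum-cost plan:
  Gary→Tempe: 25 bunches
  Gary→Fargo: 10 bunches
  Gary→Ithaca: 65 bunches
  Reno→Tempe: 55 bunches
  Orem→Fargo: 10 bunches
Total cost = 1000.
The route Reno→Ithaca is not used.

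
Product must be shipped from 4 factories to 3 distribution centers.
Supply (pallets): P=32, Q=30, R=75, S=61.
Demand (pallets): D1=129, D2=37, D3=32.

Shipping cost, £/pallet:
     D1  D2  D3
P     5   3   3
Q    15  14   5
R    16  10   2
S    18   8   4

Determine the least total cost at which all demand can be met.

One minimum-cost allocation:
  P→D1: 32 × £5 = £160
  Q→D1: 30 × £15 = £450
  R→D1: 67 × £16 = £1072
  R→D3: 8 × £2 = £16
  S→D2: 37 × £8 = £296
  S→D3: 24 × £4 = £96
Total = 160 + 450 + 1072 + 16 + 296 + 96 = £2090.

2090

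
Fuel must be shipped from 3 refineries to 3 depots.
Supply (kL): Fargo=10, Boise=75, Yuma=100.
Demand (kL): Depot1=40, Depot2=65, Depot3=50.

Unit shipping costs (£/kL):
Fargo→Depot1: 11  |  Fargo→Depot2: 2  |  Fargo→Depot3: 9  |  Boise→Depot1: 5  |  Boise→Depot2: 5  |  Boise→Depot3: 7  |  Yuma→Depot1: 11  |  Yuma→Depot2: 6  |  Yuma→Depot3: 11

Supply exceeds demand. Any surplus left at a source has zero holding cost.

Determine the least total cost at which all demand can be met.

960

One minimum-cost allocation:
  Fargo to Depot2: 10 × £2 = £20
  Boise to Depot1: 40 × £5 = £200
  Boise to Depot3: 35 × £7 = £245
  Yuma to Depot2: 55 × £6 = £330
  Yuma to Depot3: 15 × £11 = £165
Total = 20 + 200 + 245 + 330 + 165 = £960.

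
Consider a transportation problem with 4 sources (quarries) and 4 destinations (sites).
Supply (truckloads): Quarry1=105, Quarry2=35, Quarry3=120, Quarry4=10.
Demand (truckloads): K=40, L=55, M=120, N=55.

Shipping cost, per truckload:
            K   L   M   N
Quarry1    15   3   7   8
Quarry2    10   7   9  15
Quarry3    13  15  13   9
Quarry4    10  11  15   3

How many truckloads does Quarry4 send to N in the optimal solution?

10

The minimum-cost plan:
  Quarry1–L: 55 × 3 = 165
  Quarry1–M: 50 × 7 = 350
  Quarry2–M: 35 × 9 = 315
  Quarry3–K: 40 × 13 = 520
  Quarry3–M: 35 × 13 = 455
  Quarry3–N: 45 × 9 = 405
  Quarry4–N: 10 × 3 = 30
Total cost = 2240.
So Quarry4→N carries 10 truckloads.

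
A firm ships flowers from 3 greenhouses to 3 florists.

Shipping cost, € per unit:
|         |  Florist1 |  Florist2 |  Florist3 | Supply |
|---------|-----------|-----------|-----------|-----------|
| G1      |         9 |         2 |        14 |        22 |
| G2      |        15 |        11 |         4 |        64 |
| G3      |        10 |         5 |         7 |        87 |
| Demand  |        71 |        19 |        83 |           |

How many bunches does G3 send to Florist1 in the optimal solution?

68

The minimum-cost plan:
  G1->Florist1: 3 × €9 = €27
  G1->Florist2: 19 × €2 = €38
  G2->Florist3: 64 × €4 = €256
  G3->Florist1: 68 × €10 = €680
  G3->Florist3: 19 × €7 = €133
Total cost = €1134.
So G3→Florist1 carries 68 bunches.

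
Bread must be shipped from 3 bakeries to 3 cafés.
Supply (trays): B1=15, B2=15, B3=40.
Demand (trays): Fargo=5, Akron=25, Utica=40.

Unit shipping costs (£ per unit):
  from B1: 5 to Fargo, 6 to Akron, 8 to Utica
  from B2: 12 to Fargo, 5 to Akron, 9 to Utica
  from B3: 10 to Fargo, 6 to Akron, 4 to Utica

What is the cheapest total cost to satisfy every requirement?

Optimal allocation:
  B1→Fargo: 5 × £5 = £25
  B1→Akron: 10 × £6 = £60
  B2→Akron: 15 × £5 = £75
  B3→Utica: 40 × £4 = £160
Total = 25 + 60 + 75 + 160 = £320.

320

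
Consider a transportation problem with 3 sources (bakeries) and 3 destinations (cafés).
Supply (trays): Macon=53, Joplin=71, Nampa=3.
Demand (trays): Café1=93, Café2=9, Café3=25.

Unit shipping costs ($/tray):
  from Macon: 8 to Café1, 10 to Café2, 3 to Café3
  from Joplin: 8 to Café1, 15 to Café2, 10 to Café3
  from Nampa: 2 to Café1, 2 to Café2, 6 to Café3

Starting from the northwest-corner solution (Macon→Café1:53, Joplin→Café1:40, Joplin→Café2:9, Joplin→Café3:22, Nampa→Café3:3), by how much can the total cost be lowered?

Current plan cost = 53·8 + 40·8 + 9·15 + 22·10 + 3·6 = $1117.
Optimal plan:
  Macon→Café1: 22 × $8 = $176
  Macon→Café2: 6 × $10 = $60
  Macon→Café3: 25 × $3 = $75
  Joplin→Café1: 71 × $8 = $568
  Nampa→Café2: 3 × $2 = $6
Optimal cost = $885.
Saving = 1117 − 885 = $232.

232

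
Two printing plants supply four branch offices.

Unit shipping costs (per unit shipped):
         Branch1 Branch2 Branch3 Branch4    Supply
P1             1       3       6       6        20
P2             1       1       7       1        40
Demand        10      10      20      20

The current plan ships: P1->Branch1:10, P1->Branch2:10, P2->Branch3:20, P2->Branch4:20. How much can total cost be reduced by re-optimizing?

Current plan cost = 10·1 + 10·3 + 20·7 + 20·1 = 200.
Optimal plan:
  P1->Branch3: 20 × 6 = 120
  P2->Branch1: 10 × 1 = 10
  P2->Branch2: 10 × 1 = 10
  P2->Branch4: 20 × 1 = 20
Optimal cost = 160.
Saving = 200 − 160 = 40.

40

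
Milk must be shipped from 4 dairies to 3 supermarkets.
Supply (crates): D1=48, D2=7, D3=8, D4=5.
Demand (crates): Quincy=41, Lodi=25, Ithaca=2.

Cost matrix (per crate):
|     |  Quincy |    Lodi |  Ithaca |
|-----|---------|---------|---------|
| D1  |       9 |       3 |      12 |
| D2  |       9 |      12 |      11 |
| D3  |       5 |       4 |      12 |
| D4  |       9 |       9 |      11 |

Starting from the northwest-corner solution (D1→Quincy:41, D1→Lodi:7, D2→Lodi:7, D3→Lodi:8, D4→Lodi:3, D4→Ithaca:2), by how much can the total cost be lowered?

121

Current plan cost = 41·9 + 7·3 + 7·12 + 8·4 + 3·9 + 2·11 = 555.
Optimal plan:
  D1->Quincy: 23 × 9 = 207
  D1->Lodi: 25 × 3 = 75
  D2->Quincy: 7 × 9 = 63
  D3->Quincy: 8 × 5 = 40
  D4->Quincy: 3 × 9 = 27
  D4->Ithaca: 2 × 11 = 22
Optimal cost = 434.
Saving = 555 − 434 = 121.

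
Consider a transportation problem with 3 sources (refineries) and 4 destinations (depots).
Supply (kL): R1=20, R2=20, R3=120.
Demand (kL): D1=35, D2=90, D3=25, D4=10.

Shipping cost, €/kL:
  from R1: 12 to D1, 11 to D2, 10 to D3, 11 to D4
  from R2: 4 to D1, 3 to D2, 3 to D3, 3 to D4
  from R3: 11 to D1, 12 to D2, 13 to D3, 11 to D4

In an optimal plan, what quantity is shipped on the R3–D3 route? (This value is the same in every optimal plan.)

The minimum-cost plan:
  R1–D3: 20 kL
  R2–D2: 15 kL
  R2–D3: 5 kL
  R3–D1: 35 kL
  R3–D2: 75 kL
  R3–D4: 10 kL
Total cost = €1655.
The route R3→D3 is not used.

0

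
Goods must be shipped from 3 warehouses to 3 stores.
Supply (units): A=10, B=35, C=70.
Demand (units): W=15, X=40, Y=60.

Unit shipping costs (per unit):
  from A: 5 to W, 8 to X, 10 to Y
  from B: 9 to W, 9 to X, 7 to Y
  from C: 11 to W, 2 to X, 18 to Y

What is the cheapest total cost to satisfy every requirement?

One minimum-cost allocation:
  A→Y: 10 × 10 = 100
  B→Y: 35 × 7 = 245
  C→W: 15 × 11 = 165
  C→X: 40 × 2 = 80
  C→Y: 15 × 18 = 270
Total = 100 + 245 + 165 + 80 + 270 = 860.

860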